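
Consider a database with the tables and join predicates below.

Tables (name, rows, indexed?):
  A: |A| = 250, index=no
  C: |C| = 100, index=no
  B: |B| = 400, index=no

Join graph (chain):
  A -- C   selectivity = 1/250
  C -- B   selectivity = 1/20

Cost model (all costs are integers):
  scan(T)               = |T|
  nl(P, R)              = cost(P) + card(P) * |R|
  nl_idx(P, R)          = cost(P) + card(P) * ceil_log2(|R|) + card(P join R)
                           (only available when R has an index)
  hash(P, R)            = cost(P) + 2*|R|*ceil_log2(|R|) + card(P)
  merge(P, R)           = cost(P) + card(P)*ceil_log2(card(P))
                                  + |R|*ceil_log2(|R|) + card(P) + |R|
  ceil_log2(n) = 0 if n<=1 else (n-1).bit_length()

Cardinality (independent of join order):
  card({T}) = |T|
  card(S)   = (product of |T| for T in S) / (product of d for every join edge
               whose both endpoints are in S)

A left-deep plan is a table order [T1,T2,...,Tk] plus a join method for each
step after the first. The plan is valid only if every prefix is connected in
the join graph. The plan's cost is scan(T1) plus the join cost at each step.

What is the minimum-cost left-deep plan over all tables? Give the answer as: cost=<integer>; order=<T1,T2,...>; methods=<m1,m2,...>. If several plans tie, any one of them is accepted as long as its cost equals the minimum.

cost=6700; order=A,C,B; methods=hash,merge

Selinger DP (subsets sized 1..n):
  {A}: scan cost=250, card=250
  {C}: scan cost=100, card=100
  {B}: scan cost=400, card=400
  {AC}: card=100; try (C,hash)→1900, (A,merge)→3150, (C,merge)→3300, (A,hash)→4200, (A,nl)→25100, (C,nl)→25250; best=1900 via (C,hash)
  {BC}: card=2000; try (C,hash)→2200, (B,merge)→4900, (C,merge)→5200, (B,hash)→7400, (B,nl)→40100, (C,nl)→40400; best=2200 via (C,hash)
  {ABC}: card=2000; try (B,merge)→6700, (A,hash)→8200, (B,hash)→9200, (A,merge)→28450, (B,nl)→41900, (A,nl)→502200; best=6700 via (B,merge)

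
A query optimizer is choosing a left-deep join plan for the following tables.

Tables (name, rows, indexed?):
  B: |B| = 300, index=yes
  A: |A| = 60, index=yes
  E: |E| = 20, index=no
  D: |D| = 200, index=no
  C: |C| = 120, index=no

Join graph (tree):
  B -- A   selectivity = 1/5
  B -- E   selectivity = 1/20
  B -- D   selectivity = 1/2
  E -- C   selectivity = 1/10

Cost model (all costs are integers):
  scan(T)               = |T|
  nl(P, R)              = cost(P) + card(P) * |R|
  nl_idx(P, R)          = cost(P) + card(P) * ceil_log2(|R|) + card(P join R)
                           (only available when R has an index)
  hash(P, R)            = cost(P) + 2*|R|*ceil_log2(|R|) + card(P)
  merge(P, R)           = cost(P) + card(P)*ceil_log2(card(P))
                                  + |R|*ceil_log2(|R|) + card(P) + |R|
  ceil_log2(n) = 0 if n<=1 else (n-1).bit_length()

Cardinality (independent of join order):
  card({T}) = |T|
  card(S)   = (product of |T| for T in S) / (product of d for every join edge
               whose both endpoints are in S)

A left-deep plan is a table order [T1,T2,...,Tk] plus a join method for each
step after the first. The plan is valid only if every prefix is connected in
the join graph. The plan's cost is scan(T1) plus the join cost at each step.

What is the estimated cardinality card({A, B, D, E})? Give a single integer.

Tables in S: A(60), B(300), D(200), E(20)
Edges inside S: B-A(d=5), B-E(d=20), B-D(d=2)
numerator = 60 * 300 * 200 * 20 = 72000000
denominator = 5 * 20 * 2 = 200
card(S) = 72000000 / 200 = 360000

360000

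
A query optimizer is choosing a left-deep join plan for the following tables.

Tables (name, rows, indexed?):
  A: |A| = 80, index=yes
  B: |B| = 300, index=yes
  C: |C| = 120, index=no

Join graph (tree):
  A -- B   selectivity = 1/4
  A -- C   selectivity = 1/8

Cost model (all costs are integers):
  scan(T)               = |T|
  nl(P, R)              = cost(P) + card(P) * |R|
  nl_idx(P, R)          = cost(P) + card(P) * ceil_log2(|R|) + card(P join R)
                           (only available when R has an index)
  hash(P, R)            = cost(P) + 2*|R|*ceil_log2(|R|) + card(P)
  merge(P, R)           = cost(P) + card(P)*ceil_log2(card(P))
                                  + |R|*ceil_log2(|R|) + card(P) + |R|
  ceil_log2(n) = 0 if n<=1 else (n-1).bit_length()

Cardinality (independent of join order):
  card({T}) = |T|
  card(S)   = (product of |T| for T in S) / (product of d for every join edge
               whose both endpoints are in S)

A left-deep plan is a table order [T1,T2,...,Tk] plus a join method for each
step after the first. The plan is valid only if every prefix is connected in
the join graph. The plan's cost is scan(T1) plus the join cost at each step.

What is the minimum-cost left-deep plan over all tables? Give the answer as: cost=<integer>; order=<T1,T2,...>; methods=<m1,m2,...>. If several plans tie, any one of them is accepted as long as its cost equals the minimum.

Selinger DP (subsets sized 1..n):
  {A}: scan cost=80, card=80
  {B}: scan cost=300, card=300
  {C}: scan cost=120, card=120
  {AB}: card=6000; try (A,hash)→1720, (B,merge)→3720, (A,merge)→3940, (B,hash)→5560, (B,nl_idx)→6800, (A,nl_idx)→8400 …(+2); best=1720 via (A,hash)
  {AC}: card=1200; try (A,hash)→1360, (C,merge)→1680, (A,merge)→1720, (C,hash)→1840, (A,nl_idx)→2160, (C,nl)→9680 …(+1); best=1360 via (A,hash)
  {ABC}: card=90000; try (B,hash)→7960, (C,hash)→9400, (B,merge)→18760, (C,merge)→86680, (B,nl_idx)→102160, (B,nl)→361360 …(+1); best=7960 via (B,hash)

cost=7960; order=C,A,B; methods=hash,hash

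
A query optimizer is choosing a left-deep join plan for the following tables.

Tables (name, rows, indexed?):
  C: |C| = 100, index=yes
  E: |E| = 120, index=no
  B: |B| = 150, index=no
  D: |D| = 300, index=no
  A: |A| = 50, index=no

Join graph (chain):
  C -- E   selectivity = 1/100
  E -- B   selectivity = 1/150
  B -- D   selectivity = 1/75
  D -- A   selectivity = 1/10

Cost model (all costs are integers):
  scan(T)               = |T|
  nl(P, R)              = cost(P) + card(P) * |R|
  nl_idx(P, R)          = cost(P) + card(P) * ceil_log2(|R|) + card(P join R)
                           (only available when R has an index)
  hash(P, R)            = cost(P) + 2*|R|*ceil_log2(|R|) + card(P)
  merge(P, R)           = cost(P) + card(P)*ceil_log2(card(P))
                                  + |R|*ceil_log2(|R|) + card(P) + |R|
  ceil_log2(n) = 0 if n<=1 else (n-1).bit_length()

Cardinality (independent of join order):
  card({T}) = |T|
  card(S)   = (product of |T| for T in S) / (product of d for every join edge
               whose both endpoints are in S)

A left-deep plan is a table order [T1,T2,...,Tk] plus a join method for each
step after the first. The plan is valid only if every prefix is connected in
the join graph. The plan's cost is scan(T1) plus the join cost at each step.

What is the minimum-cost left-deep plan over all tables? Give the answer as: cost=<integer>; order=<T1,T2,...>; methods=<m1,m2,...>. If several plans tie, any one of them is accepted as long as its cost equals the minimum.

Selinger DP (subsets sized 1..n):
  {C}: scan cost=100, card=100
  {E}: scan cost=120, card=120
  {B}: scan cost=150, card=150
  {D}: scan cost=300, card=300
  {A}: scan cost=50, card=50
  {CE}: card=120; try (C,nl_idx)→1080, (C,hash)→1640, (E,merge)→1860, (E,hash)→1880, (C,merge)→1880, (E,nl)→12100 …(+1); best=1080 via (C,nl_idx)
  {BE}: card=120; try (E,hash)→1980, (B,merge)→2430, (E,merge)→2460, (B,hash)→2640, (B,nl)→18120, (E,nl)→18150; best=1980 via (E,hash)
  {BD}: card=600; try (B,hash)→3000, (D,merge)→4500, (B,merge)→4650, (D,hash)→5700, (D,nl)→45150, (B,nl)→45300; best=3000 via (B,hash)
  {AD}: card=1500; try (A,hash)→1200, (D,merge)→3400, (A,merge)→3650, (D,hash)→5500, (D,nl)→15050, (A,nl)→15300; best=1200 via (A,hash)
  {BCE}: card=120; try (C,nl_idx)→2940, (B,merge)→3390, (C,hash)→3500, (B,hash)→3600, (C,merge)→3740, (C,nl)→13980 …(+1); best=2940 via (C,nl_idx)
  {BDE}: card=480; try (E,hash)→5280, (D,merge)→5940, (D,hash)→7500, (E,merge)→10560, (D,nl)→37980, (E,nl)→75000; best=5280 via (E,hash)
  {ABD}: card=3000; try (A,hash)→4200, (B,hash)→5100, (A,merge)→9950, (B,merge)→20550, (A,nl)→33000, (B,nl)→226200; best=4200 via (A,hash)
  {BCDE}: card=480; try (D,merge)→6900, (C,hash)→7160, (D,hash)→8460, (C,nl_idx)→9120, (C,merge)→10880, (D,nl)→38940 …(+1); best=6900 via (D,merge)
  {ABDE}: card=2400; try (A,hash)→6360, (E,hash)→8880, (A,merge)→10430, (A,nl)→29280, (E,merge)→44160, (E,nl)→364200; best=6360 via (A,hash)
  {ABCDE}: card=2400; try (A,hash)→7980, (C,hash)→10160, (A,merge)→12050, (C,nl_idx)→25560, (A,nl)→30900, (C,merge)→38360 …(+1); best=7980 via (A,hash)

cost=7980; order=B,E,C,D,A; methods=hash,nl_idx,merge,hash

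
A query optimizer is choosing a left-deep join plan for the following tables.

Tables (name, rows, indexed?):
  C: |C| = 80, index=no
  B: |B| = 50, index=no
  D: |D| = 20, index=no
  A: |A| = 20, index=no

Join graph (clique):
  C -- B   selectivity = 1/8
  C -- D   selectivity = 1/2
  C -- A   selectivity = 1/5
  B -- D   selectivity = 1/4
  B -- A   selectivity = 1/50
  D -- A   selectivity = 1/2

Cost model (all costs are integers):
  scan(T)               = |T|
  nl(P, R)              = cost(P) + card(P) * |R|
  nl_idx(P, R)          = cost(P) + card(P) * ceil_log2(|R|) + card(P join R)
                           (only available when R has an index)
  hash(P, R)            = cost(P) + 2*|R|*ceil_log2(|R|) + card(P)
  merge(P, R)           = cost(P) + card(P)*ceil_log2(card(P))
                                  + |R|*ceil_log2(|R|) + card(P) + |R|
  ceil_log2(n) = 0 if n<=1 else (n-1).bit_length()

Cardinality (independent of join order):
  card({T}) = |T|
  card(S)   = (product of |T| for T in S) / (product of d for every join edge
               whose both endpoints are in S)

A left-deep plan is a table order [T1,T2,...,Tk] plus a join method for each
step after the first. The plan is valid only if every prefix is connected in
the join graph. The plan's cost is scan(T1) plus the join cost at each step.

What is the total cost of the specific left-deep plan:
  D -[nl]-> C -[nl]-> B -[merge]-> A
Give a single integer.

56740

step 1: scan D: cost=20, card=20
step 2: join C via nl
    card(P join C) = 20*80/(2) = 800
    cost = 20 + 20*80 = 1620
step 3: join B via nl
    card(P join B) = 800*50/(8*4) = 1250
    cost = 1620 + 800*50 = 41620
step 4: join A via merge
    card(P join A) = 1250*20/(5*50*2) = 50
    cost = 41620 + 1250*11 + 20*5 + 1250 + 20 = 56740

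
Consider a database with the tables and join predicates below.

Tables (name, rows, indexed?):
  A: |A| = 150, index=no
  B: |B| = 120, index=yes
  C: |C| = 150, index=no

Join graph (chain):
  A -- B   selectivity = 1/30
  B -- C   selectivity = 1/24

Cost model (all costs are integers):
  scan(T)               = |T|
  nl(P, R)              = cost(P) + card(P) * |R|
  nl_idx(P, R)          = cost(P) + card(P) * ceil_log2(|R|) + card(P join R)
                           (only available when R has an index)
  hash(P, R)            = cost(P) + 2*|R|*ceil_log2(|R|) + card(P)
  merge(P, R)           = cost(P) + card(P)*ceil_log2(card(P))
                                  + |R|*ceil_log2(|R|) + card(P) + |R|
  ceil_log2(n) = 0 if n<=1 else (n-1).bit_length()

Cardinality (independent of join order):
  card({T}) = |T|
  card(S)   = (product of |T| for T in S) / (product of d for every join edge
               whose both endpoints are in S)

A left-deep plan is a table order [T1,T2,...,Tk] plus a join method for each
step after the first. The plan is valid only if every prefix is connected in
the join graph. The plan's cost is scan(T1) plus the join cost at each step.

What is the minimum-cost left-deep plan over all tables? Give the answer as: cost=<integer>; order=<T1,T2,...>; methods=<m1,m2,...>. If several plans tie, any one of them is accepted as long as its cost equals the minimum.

Selinger DP (subsets sized 1..n):
  {A}: scan cost=150, card=150
  {B}: scan cost=120, card=120
  {C}: scan cost=150, card=150
  {AB}: card=600; try (B,nl_idx)→1800, (B,hash)→1980, (A,merge)→2430, (B,merge)→2460, (A,hash)→2640, (A,nl)→18120 …(+1); best=1800 via (B,nl_idx)
  {BC}: card=750; try (B,nl_idx)→1950, (B,hash)→1980, (C,merge)→2430, (B,merge)→2460, (C,hash)→2640, (C,nl)→18120 …(+1); best=1950 via (B,nl_idx)
  {ABC}: card=3750; try (C,hash)→4800, (A,hash)→5100, (C,merge)→9750, (A,merge)→11550, (C,nl)→91800, (A,nl)→114450; best=4800 via (C,hash)

cost=4800; order=A,B,C; methods=nl_idx,hash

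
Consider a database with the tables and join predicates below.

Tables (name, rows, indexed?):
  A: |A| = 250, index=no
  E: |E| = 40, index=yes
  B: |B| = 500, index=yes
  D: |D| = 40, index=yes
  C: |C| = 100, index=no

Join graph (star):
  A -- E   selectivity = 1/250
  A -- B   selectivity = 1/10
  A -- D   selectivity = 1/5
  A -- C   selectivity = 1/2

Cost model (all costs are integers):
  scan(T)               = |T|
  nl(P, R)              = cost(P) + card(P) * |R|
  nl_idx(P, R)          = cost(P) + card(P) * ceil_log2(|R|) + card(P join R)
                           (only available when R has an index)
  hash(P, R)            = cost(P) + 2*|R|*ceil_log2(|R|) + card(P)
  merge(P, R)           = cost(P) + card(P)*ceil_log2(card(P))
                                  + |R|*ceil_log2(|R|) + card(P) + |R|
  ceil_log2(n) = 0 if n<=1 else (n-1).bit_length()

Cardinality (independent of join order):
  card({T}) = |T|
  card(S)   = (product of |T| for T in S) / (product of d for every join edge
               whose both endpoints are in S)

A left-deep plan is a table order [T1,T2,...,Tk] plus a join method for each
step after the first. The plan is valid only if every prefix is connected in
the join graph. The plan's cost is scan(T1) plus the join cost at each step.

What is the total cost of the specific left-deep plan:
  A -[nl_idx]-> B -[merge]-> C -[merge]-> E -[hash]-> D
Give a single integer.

step 1: scan A: cost=250, card=250
step 2: join B via nl_idx
    card(P join B) = 250*500/(10) = 12500
    cost = 250 + 250*9 + 12500 = 15000
step 3: join C via merge
    card(P join C) = 12500*100/(2) = 625000
    cost = 15000 + 12500*14 + 100*7 + 12500 + 100 = 203300
step 4: join E via merge
    card(P join E) = 625000*40/(250) = 100000
    cost = 203300 + 625000*20 + 40*6 + 625000 + 40 = 13328580
step 5: join D via hash
    card(P join D) = 100000*40/(5) = 800000
    cost = 13328580 + 2*40*6 + 100000 = 13429060

13429060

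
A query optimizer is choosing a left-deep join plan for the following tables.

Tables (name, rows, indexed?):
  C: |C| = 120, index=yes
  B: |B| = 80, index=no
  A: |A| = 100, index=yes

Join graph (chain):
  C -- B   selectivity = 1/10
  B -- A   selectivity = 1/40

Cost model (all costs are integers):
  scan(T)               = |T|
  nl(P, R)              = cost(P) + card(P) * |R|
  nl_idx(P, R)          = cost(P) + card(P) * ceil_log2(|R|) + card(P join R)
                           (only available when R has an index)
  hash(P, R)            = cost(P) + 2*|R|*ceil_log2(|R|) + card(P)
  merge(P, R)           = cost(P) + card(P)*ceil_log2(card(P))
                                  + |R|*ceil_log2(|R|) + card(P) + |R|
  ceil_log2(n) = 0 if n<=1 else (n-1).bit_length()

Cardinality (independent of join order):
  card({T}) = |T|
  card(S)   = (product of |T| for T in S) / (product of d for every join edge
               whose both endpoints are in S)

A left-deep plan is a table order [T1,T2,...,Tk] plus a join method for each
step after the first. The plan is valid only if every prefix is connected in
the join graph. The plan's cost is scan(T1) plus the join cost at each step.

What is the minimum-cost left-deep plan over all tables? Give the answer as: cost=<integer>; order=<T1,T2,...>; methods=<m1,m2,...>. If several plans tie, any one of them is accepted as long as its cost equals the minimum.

cost=2720; order=B,A,C; methods=nl_idx,hash

Selinger DP (subsets sized 1..n):
  {C}: scan cost=120, card=120
  {B}: scan cost=80, card=80
  {A}: scan cost=100, card=100
  {BC}: card=960; try (B,hash)→1360, (C,nl_idx)→1600, (C,merge)→1680, (B,merge)→1720, (C,hash)→1840, (C,nl)→9680 …(+1); best=1360 via (B,hash)
  {AB}: card=200; try (A,nl_idx)→840, (B,hash)→1320, (A,merge)→1520, (B,merge)→1540, (A,hash)→1560, (A,nl)→8080 …(+1); best=840 via (A,nl_idx)
  {ABC}: card=2400; try (C,hash)→2720, (C,merge)→3600, (A,hash)→3720, (C,nl_idx)→4640, (A,nl_idx)→10480, (A,merge)→12720 …(+2); best=2720 via (C,hash)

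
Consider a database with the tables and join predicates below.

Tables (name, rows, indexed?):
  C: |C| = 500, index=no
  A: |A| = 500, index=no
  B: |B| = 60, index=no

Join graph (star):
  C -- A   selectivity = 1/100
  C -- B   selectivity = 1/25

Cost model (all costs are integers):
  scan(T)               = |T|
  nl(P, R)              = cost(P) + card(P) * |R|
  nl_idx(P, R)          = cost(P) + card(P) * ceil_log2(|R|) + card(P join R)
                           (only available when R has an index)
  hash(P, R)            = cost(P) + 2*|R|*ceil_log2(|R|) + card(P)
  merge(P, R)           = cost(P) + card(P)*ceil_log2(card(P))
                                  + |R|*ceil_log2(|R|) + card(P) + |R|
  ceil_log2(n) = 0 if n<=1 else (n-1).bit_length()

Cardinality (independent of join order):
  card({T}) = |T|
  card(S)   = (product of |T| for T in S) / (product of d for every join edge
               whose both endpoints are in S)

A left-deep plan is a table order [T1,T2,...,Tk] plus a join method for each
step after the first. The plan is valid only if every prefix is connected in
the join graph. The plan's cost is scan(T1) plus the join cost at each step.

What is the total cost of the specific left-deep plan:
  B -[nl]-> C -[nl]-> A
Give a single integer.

630060

step 1: scan B: cost=60, card=60
step 2: join C via nl
    card(P join C) = 60*500/(25) = 1200
    cost = 60 + 60*500 = 30060
step 3: join A via nl
    card(P join A) = 1200*500/(100) = 6000
    cost = 30060 + 1200*500 = 630060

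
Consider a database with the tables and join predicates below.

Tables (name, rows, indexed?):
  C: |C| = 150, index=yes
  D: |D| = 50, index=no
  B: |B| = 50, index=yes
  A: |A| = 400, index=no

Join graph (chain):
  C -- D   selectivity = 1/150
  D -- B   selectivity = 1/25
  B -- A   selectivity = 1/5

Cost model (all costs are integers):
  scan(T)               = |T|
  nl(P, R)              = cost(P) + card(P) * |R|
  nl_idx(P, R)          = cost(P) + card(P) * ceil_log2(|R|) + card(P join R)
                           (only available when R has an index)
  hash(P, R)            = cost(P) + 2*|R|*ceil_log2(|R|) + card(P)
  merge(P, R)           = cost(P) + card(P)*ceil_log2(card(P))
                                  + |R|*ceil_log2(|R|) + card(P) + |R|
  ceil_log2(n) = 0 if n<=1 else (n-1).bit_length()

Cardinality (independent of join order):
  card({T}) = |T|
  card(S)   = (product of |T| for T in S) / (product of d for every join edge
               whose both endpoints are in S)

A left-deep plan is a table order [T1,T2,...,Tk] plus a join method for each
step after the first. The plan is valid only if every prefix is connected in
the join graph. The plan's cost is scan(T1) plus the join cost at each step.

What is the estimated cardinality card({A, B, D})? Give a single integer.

Tables in S: A(400), B(50), D(50)
Edges inside S: D-B(d=25), B-A(d=5)
numerator = 400 * 50 * 50 = 1000000
denominator = 25 * 5 = 125
card(S) = 1000000 / 125 = 8000

8000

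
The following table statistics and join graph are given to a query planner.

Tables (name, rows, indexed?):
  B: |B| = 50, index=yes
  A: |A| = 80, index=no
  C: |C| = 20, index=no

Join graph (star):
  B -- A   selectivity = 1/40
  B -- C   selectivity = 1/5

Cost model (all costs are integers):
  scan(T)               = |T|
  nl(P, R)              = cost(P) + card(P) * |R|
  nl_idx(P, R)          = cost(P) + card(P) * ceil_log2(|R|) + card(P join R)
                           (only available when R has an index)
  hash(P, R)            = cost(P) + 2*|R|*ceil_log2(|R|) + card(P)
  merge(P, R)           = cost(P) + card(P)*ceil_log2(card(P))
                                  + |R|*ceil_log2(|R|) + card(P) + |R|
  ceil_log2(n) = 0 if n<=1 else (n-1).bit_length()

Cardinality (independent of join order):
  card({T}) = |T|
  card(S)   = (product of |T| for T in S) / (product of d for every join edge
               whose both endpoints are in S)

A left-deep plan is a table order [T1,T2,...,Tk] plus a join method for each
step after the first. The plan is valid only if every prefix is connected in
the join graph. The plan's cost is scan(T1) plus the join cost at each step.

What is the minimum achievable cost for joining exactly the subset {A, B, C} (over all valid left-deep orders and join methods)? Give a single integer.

Selinger DP over subsets of {A,B,C}:
  {B}: scan cost=50, card=50
  {A}: scan cost=80, card=80
  {C}: scan cost=20, card=20
  {AB}: card=100; try (B,nl_idx)→660, (B,hash)→760, (A,merge)→1040, (B,merge)→1070, (A,hash)→1220, (A,nl)→4050 …(+1); best=660 via (B,nl_idx)
  {BC}: card=200; try (C,hash)→300, (B,nl_idx)→340, (B,merge)→490, (C,merge)→520, (B,hash)→640, (B,nl)→1020 …(+1); best=300 via (C,hash)
  {ABC}: card=400; try (C,hash)→960, (C,merge)→1580, (A,hash)→1620, (C,nl)→2660, (A,merge)→2740, (A,nl)→16300; best=960 via (C,hash)

960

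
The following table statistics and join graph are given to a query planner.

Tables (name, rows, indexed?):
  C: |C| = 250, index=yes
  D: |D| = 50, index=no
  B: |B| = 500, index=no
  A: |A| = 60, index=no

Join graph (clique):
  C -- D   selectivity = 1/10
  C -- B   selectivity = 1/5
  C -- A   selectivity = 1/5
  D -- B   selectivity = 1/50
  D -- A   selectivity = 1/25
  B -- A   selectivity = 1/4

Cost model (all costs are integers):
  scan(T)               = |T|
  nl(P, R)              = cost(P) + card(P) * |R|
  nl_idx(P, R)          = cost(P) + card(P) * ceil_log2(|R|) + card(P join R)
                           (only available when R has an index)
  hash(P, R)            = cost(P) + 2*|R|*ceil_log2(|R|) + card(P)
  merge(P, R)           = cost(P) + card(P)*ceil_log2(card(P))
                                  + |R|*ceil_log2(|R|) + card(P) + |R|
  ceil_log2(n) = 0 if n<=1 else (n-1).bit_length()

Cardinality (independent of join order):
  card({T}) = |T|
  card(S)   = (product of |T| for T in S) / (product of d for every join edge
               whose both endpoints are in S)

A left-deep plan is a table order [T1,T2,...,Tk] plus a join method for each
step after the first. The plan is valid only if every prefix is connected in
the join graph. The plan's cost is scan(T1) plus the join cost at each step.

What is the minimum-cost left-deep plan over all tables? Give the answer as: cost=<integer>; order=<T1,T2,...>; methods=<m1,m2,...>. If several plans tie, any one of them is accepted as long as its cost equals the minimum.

Selinger DP (subsets sized 1..n):
  {C}: scan cost=250, card=250
  {D}: scan cost=50, card=50
  {B}: scan cost=500, card=500
  {A}: scan cost=60, card=60
  {CD}: card=1250; try (D,hash)→1100, (C,nl_idx)→1700, (C,merge)→2650, (D,merge)→2850, (C,hash)→4100, (C,nl)→12550 …(+1); best=1100 via (D,hash)
  {BC}: card=25000; try (C,hash)→5000, (B,merge)→7500, (C,merge)→7750, (B,hash)→9500, (C,nl_idx)→29500, (B,nl)→125250 …(+1); best=5000 via (C,hash)
  {AC}: card=3000; try (A,hash)→1220, (C,merge)→2730, (A,merge)→2920, (C,nl_idx)→3540, (C,hash)→4120, (C,nl)→15060 …(+1); best=1220 via (A,hash)
  {BD}: card=500; try (D,hash)→1600, (B,merge)→5400, (D,merge)→5850, (B,hash)→9100, (B,nl)→25050, (D,nl)→25500; best=1600 via (D,hash)
  {AD}: card=120; try (D,hash)→720, (A,hash)→820, (A,merge)→820, (D,merge)→830, (A,nl)→3050, (D,nl)→3060; best=720 via (D,hash)
  {AB}: card=7500; try (A,hash)→1720, (B,merge)→5480, (A,merge)→5920, (B,hash)→9120, (B,nl)→30060, (A,nl)→30500; best=1720 via (A,hash)
  {BCD}: card=2500; try (C,hash)→6100, (C,nl_idx)→8100, (C,merge)→8850, (B,hash)→11350, (B,merge)→21100, (D,hash)→30600 …(+4); best=6100 via (C,hash)
  {ACD}: card=600; try (C,nl_idx)→2280, (A,hash)→3070, (C,merge)→3930, (D,hash)→4820, (C,hash)→4840, (A,merge)→16520 …(+4); best=2280 via (C,nl_idx)
  {ABC}: card=75000; try (C,hash)→13220, (B,hash)→13220, (A,hash)→30720, (B,merge)→45220, (C,merge)→108970, (C,nl_idx)→136720 …(+4); best=13220 via (C,hash)
  {ABD}: card=300; try (A,hash)→2820, (B,merge)→6680, (A,merge)→7020, (D,hash)→9820, (B,hash)→9840, (A,nl)→31600 …(+3); best=2820 via (A,hash)
  {ABCD}: card=300; try (C,nl_idx)→5520, (C,hash)→7120, (C,merge)→8070, (A,hash)→9320, (B,hash)→11880, (B,merge)→13880 …(+7); best=5520 via (C,nl_idx)

cost=5520; order=B,D,A,C; methods=hash,hash,nl_idx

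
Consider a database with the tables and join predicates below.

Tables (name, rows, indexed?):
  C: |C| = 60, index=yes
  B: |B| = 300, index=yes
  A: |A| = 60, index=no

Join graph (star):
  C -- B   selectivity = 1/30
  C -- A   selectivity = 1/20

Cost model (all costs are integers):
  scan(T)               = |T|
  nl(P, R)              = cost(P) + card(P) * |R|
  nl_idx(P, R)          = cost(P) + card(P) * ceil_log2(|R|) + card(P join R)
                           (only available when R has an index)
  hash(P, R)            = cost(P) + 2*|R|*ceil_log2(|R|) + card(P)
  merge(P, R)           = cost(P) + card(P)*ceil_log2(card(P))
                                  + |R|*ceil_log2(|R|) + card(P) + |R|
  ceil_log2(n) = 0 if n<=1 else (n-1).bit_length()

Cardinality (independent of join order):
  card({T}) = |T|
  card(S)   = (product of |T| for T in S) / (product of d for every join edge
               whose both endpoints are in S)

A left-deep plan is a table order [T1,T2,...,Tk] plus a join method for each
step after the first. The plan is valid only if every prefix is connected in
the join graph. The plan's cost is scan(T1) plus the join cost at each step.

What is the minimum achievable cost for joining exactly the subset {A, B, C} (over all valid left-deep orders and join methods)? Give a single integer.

2520

Selinger DP over subsets of {A,B,C}:
  {C}: scan cost=60, card=60
  {B}: scan cost=300, card=300
  {A}: scan cost=60, card=60
  {BC}: card=600; try (B,nl_idx)→1200, (C,hash)→1320, (C,nl_idx)→2700, (B,merge)→3480, (C,merge)→3720, (B,hash)→5520 …(+2); best=1200 via (B,nl_idx)
  {AC}: card=180; try (C,nl_idx)→600, (C,hash)→840, (A,hash)→840, (C,merge)→900, (A,merge)→900, (C,nl)→3660 …(+1); best=600 via (C,nl_idx)
  {ABC}: card=1800; try (A,hash)→2520, (B,nl_idx)→4020, (B,merge)→5220, (B,hash)→6180, (A,merge)→8220, (A,nl)→37200 …(+1); best=2520 via (A,hash)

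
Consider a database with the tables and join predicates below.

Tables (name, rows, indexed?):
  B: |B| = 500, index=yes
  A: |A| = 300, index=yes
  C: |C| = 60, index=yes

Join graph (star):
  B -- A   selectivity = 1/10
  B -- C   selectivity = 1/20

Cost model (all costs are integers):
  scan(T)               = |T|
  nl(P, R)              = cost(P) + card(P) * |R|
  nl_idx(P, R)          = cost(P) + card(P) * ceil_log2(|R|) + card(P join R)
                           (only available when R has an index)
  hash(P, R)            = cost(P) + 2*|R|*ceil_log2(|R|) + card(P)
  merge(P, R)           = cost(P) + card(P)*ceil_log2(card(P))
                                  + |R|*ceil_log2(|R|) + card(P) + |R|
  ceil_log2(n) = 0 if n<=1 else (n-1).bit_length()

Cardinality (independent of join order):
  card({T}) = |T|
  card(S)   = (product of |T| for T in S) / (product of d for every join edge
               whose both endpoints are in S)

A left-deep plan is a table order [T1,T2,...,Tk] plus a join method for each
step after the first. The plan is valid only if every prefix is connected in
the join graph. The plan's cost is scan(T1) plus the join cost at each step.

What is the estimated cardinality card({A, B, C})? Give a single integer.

Tables in S: A(300), B(500), C(60)
Edges inside S: B-A(d=10), B-C(d=20)
numerator = 300 * 500 * 60 = 9000000
denominator = 10 * 20 = 200
card(S) = 9000000 / 200 = 45000

45000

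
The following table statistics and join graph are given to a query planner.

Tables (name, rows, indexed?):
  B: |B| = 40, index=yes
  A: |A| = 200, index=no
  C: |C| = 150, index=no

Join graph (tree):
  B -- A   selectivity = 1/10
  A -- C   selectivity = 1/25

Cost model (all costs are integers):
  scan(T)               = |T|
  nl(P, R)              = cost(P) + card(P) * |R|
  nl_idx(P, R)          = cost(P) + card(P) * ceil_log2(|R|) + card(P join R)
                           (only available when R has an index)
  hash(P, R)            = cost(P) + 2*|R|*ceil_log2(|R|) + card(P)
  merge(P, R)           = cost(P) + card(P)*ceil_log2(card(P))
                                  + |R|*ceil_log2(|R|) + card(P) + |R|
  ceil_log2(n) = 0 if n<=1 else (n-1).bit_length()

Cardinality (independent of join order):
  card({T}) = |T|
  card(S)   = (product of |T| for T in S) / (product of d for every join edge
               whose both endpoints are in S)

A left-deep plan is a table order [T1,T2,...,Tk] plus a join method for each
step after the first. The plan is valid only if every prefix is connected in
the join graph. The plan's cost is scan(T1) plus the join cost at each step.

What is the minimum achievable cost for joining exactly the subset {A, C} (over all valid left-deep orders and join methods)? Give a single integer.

2800

Selinger DP over subsets of {A,C}:
  {A}: scan cost=200, card=200
  {C}: scan cost=150, card=150
  {AC}: card=1200; try (C,hash)→2800, (A,merge)→3300, (C,merge)→3350, (A,hash)→3500, (A,nl)→30150, (C,nl)→30200; best=2800 via (C,hash)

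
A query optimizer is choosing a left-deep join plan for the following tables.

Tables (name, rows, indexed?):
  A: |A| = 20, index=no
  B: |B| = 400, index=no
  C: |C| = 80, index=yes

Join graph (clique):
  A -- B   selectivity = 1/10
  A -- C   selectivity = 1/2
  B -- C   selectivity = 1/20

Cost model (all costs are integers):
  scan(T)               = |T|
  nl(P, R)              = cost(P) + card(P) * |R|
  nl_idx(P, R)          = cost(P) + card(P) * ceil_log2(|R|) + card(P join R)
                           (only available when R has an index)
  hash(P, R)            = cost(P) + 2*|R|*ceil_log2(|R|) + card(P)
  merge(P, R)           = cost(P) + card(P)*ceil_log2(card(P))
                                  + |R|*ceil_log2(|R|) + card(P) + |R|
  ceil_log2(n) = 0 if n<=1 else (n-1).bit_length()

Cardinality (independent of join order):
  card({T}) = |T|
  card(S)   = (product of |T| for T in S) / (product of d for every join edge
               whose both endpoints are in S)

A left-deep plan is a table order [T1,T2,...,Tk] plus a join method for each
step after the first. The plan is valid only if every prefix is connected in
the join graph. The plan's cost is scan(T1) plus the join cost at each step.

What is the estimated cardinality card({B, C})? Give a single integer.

Tables in S: B(400), C(80)
Edges inside S: B-C(d=20)
numerator = 400 * 80 = 32000
denominator = 20 = 20
card(S) = 32000 / 20 = 1600

1600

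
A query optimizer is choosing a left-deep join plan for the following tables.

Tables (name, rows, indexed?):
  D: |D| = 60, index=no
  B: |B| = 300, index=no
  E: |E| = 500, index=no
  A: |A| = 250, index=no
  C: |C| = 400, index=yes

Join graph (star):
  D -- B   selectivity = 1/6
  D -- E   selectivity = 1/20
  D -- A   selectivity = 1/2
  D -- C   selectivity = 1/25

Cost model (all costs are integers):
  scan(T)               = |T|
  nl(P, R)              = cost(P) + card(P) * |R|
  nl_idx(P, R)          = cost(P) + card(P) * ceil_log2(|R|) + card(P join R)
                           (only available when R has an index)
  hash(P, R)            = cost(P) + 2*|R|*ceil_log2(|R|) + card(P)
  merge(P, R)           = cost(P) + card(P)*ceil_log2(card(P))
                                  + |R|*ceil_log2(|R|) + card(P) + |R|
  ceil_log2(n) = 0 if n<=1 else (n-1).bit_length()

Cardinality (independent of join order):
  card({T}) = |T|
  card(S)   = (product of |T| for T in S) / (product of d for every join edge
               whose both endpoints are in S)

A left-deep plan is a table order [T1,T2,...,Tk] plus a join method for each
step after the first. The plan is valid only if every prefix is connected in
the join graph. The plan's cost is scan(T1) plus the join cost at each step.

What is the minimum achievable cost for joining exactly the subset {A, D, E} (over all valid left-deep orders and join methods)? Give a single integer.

7220

Selinger DP over subsets of {A,D,E}:
  {D}: scan cost=60, card=60
  {E}: scan cost=500, card=500
  {A}: scan cost=250, card=250
  {DE}: card=1500; try (D,hash)→1720, (E,merge)→5480, (D,merge)→5920, (E,hash)→9120, (E,nl)→30060, (D,nl)→30500; best=1720 via (D,hash)
  {AD}: card=7500; try (D,hash)→1220, (A,merge)→2730, (D,merge)→2920, (A,hash)→4120, (A,nl)→15060, (D,nl)→15250; best=1220 via (D,hash)
  {ADE}: card=187500; try (A,hash)→7220, (E,hash)→17720, (A,merge)→21970, (E,merge)→111220, (A,nl)→376720, (E,nl)→3751220; best=7220 via (A,hash)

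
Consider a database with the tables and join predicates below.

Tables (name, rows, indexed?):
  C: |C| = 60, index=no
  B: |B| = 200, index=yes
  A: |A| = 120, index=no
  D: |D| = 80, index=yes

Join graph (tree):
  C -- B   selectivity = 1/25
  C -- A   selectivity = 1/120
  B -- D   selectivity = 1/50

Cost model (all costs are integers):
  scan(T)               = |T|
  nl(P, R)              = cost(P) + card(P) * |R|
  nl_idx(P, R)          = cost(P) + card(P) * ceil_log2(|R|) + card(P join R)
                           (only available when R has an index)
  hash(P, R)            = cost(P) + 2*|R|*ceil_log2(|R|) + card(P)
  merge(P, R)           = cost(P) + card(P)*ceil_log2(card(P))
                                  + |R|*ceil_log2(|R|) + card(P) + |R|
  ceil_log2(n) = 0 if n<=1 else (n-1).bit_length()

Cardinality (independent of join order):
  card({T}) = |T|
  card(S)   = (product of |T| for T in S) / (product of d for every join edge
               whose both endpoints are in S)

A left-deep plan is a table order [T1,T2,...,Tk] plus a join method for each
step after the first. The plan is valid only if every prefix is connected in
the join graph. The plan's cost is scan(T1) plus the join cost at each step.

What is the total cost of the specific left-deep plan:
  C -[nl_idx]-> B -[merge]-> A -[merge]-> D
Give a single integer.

12220

step 1: scan C: cost=60, card=60
step 2: join B via nl_idx
    card(P join B) = 60*200/(25) = 480
    cost = 60 + 60*8 + 480 = 1020
step 3: join A via merge
    card(P join A) = 480*120/(120) = 480
    cost = 1020 + 480*9 + 120*7 + 480 + 120 = 6780
step 4: join D via merge
    card(P join D) = 480*80/(50) = 768
    cost = 6780 + 480*9 + 80*7 + 480 + 80 = 12220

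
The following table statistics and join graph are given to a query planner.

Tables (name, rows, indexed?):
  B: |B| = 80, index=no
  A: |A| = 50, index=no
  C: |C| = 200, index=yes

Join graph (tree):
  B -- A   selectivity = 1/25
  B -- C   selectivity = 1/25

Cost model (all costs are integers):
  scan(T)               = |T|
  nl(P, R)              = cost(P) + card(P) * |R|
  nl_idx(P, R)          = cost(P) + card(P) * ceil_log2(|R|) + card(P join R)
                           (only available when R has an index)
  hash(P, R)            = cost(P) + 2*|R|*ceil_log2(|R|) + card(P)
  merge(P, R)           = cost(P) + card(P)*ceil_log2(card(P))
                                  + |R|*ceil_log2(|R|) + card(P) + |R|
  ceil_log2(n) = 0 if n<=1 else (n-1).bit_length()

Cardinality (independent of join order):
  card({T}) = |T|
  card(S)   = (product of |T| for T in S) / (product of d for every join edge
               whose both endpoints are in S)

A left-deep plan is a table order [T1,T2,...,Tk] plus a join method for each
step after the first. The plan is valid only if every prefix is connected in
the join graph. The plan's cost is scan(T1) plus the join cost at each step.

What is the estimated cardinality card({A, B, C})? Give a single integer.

Tables in S: A(50), B(80), C(200)
Edges inside S: B-A(d=25), B-C(d=25)
numerator = 50 * 80 * 200 = 800000
denominator = 25 * 25 = 625
card(S) = 800000 / 625 = 1280

1280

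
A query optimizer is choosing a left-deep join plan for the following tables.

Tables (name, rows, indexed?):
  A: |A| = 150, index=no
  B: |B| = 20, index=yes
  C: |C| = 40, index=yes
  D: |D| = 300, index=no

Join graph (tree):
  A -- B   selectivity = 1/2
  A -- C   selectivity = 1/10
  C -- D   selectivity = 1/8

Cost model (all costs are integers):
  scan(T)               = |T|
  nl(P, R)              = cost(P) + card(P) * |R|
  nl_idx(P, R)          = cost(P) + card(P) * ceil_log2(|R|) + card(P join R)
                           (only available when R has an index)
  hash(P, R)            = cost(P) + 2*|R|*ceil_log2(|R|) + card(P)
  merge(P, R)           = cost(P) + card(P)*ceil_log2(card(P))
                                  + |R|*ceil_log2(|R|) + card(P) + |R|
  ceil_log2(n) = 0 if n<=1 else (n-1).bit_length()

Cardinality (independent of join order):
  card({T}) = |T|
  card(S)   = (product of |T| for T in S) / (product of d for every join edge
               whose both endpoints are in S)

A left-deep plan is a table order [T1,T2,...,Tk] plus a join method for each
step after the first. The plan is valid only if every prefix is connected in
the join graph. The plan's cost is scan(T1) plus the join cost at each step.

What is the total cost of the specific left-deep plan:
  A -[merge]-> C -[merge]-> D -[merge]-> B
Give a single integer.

step 1: scan A: cost=150, card=150
step 2: join C via merge
    card(P join C) = 150*40/(10) = 600
    cost = 150 + 150*8 + 40*6 + 150 + 40 = 1780
step 3: join D via merge
    card(P join D) = 600*300/(8) = 22500
    cost = 1780 + 600*10 + 300*9 + 600 + 300 = 11380
step 4: join B via merge
    card(P join B) = 22500*20/(2) = 225000
    cost = 11380 + 22500*15 + 20*5 + 22500 + 20 = 371500

371500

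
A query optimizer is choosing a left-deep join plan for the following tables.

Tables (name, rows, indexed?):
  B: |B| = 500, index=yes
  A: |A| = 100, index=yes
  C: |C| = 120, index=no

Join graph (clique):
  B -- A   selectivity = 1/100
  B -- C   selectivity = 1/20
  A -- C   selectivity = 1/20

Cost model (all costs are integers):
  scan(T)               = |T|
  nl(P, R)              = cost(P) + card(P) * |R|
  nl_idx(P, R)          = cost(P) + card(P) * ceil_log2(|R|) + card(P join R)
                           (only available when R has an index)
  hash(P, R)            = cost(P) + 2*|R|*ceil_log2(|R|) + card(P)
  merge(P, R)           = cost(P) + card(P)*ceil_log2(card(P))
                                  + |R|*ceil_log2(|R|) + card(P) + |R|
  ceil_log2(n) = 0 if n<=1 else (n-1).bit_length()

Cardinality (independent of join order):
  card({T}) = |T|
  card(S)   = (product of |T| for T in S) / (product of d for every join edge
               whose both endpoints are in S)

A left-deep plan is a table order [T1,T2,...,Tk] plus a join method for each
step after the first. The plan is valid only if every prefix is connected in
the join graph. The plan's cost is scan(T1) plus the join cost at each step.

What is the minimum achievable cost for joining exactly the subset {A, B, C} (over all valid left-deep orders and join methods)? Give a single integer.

Selinger DP over subsets of {A,B,C}:
  {B}: scan cost=500, card=500
  {A}: scan cost=100, card=100
  {C}: scan cost=120, card=120
  {AB}: card=500; try (B,nl_idx)→1500, (A,hash)→2400, (A,nl_idx)→4500, (B,merge)→5900, (A,merge)→6300, (B,hash)→9200 …(+2); best=1500 via (B,nl_idx)
  {BC}: card=3000; try (C,hash)→2680, (B,nl_idx)→4200, (B,merge)→6080, (C,merge)→6460, (B,hash)→9240, (B,nl)→60120 …(+1); best=2680 via (C,hash)
  {AC}: card=600; try (A,nl_idx)→1560, (A,hash)→1640, (C,merge)→1860, (C,hash)→1880, (A,merge)→1880, (C,nl)→12100 …(+1); best=1560 via (A,nl_idx)
  {ABC}: card=150; try (C,hash)→3680, (A,hash)→7080, (B,nl_idx)→7110, (C,merge)→7460, (B,hash)→11160, (B,merge)→13160 …(+5); best=3680 via (C,hash)

3680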